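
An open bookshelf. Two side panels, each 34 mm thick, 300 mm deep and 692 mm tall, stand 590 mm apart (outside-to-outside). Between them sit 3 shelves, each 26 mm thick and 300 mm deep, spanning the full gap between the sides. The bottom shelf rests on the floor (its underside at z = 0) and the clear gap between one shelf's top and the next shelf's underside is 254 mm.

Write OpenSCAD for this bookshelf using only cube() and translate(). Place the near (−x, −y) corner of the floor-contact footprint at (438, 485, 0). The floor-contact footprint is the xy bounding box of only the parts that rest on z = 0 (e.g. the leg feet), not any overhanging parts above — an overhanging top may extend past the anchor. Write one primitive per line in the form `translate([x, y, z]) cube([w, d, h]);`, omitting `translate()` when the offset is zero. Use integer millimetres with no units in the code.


translate([438, 485, 0]) cube([34, 300, 692]);
translate([994, 485, 0]) cube([34, 300, 692]);
translate([472, 485, 0]) cube([522, 300, 26]);
translate([472, 485, 280]) cube([522, 300, 26]);
translate([472, 485, 560]) cube([522, 300, 26]);


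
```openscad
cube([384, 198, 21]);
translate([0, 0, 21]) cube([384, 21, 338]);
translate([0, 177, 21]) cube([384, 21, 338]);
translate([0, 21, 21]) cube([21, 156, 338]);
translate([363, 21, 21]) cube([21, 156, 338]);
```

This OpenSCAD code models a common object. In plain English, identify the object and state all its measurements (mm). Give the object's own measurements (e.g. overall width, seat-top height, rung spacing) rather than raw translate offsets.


An open-topped rectangular box: outside dimensions 384×198×359 mm, with a uniform wall and base thickness of 21 mm. The base is a full 384×198 slab on the floor; four walls sit on top of the base. The front and back walls (the −y and +y sides) span the full width; the two side walls fit between them.


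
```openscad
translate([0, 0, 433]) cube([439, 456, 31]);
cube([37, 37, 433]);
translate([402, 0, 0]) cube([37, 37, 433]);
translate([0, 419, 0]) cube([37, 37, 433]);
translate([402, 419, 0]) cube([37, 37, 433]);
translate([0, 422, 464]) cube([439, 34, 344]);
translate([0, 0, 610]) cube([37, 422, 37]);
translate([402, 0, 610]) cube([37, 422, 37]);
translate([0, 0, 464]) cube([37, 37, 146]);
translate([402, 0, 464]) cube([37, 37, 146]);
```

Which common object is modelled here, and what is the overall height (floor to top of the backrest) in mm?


A chair. The overall height is 808 mm.

A slab on four corner posts with a tall panel at the back — a chair. The seat slab sits at z = 433 with thickness 31, and the 344 mm backrest starts at the seat top, so the overall height is 433 + 31 + 344 = 808 mm.


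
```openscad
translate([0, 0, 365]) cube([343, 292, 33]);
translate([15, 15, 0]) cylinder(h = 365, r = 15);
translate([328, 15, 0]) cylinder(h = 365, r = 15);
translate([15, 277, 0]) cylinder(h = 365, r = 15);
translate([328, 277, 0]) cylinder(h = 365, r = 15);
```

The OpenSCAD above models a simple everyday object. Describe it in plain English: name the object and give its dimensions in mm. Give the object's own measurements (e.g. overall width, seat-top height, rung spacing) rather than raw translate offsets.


A four-legged stool. The seat is a 343×292×33 mm slab whose top surface is at z = 398 mm; four round legs, each 30 mm in diameter, run from the floor (z = 0) to the underside of the seat, each leg's axis is inset half a diameter from the nearest pair of seat edges (so the leg's bounding box is flush with the corner).


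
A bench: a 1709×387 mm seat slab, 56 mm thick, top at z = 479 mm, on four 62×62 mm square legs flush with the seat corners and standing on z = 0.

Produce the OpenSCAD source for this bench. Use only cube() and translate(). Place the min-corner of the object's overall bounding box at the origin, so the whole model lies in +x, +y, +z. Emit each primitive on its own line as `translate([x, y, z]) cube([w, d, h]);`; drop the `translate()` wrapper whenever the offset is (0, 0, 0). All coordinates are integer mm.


translate([0, 0, 423]) cube([1709, 387, 56]);
cube([62, 62, 423]);
translate([0, 325, 0]) cube([62, 62, 423]);
translate([1647, 0, 0]) cube([62, 62, 423]);
translate([1647, 325, 0]) cube([62, 62, 423]);


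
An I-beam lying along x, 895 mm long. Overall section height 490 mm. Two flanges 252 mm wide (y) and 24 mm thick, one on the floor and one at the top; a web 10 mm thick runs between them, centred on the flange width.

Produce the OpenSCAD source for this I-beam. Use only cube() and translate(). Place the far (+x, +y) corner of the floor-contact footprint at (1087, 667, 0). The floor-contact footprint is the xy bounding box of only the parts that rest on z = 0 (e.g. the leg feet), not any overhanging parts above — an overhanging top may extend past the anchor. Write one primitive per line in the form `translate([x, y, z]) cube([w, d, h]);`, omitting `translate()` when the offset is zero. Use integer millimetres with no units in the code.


translate([192, 415, 0]) cube([895, 252, 24]);
translate([192, 536, 24]) cube([895, 10, 442]);
translate([192, 415, 466]) cube([895, 252, 24]);


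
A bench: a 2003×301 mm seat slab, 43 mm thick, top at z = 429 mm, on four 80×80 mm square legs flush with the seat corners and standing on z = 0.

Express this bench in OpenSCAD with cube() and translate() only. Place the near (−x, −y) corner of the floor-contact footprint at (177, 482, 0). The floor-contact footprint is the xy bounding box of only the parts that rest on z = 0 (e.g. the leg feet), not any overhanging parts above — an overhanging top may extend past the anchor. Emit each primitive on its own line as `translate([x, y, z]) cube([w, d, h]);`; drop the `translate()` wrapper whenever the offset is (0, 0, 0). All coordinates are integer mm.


translate([177, 482, 386]) cube([2003, 301, 43]);
translate([177, 482, 0]) cube([80, 80, 386]);
translate([177, 703, 0]) cube([80, 80, 386]);
translate([2100, 482, 0]) cube([80, 80, 386]);
translate([2100, 703, 0]) cube([80, 80, 386]);


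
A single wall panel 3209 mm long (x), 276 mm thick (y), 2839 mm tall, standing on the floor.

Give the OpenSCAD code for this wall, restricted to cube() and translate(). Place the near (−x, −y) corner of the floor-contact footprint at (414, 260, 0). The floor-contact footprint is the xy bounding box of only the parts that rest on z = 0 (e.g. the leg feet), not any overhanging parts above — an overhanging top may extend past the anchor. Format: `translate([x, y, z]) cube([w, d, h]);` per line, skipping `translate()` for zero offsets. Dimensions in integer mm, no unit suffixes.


translate([414, 260, 0]) cube([3209, 276, 2839]);


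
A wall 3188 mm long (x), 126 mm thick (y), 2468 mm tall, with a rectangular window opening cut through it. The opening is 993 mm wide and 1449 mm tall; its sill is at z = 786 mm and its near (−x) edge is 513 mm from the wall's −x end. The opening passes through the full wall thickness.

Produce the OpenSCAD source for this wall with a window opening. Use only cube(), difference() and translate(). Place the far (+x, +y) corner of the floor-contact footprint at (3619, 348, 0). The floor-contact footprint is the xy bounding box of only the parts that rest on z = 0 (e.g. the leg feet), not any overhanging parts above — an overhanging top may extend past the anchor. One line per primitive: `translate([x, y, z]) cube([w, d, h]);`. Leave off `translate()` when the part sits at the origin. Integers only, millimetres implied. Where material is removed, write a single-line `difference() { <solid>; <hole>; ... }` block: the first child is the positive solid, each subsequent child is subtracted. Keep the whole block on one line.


difference() { translate([431, 222, 0]) cube([3188, 126, 2468]); translate([944, 222, 786]) cube([993, 126, 1449]); }


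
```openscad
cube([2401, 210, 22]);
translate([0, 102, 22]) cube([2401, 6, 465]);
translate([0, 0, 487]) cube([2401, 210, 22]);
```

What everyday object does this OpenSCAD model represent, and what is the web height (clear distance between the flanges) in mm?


An I-beam. The web height is 465 mm.

Two wide flanges with a thin centred web — an I-beam. Overall 509 mm minus two 22 mm flanges gives a web of 509 − 2·22 = 465 mm.


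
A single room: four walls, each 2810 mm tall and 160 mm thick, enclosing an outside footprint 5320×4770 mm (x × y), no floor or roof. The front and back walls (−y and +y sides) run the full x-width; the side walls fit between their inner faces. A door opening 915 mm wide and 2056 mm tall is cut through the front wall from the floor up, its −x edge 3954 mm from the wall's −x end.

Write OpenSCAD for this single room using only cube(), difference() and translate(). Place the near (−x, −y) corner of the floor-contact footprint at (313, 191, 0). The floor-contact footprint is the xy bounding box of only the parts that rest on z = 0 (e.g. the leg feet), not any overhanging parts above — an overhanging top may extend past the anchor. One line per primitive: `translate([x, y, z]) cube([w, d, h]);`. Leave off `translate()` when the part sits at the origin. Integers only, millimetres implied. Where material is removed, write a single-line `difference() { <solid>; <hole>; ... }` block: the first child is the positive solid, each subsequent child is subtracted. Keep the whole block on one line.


difference() { translate([313, 191, 0]) cube([5320, 160, 2810]); translate([4267, 191, 0]) cube([915, 160, 2056]); }
translate([313, 4801, 0]) cube([5320, 160, 2810]);
translate([313, 351, 0]) cube([160, 4450, 2810]);
translate([5473, 351, 0]) cube([160, 4450, 2810]);


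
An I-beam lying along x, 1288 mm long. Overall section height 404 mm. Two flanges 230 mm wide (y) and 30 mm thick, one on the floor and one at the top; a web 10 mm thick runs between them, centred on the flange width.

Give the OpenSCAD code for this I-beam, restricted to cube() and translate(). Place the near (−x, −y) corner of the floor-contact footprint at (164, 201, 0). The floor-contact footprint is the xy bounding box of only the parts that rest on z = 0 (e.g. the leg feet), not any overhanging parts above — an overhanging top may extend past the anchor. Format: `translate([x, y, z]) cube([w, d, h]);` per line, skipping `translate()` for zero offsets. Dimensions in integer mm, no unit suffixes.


translate([164, 201, 0]) cube([1288, 230, 30]);
translate([164, 311, 30]) cube([1288, 10, 344]);
translate([164, 201, 374]) cube([1288, 230, 30]);


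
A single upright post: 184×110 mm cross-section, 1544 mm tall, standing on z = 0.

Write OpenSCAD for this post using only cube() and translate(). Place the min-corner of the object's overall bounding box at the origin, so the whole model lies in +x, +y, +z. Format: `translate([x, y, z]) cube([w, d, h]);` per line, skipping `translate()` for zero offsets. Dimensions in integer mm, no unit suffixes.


cube([184, 110, 1544]);


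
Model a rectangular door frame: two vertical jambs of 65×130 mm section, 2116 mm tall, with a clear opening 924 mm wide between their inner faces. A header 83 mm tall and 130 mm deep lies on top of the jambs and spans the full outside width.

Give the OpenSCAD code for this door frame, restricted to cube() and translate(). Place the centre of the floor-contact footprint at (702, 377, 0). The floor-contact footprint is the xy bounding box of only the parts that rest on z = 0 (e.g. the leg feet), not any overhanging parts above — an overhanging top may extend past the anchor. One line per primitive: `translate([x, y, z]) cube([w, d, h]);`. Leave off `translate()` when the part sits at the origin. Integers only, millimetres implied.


translate([175, 312, 0]) cube([65, 130, 2116]);
translate([1164, 312, 0]) cube([65, 130, 2116]);
translate([175, 312, 2116]) cube([1054, 130, 83]);


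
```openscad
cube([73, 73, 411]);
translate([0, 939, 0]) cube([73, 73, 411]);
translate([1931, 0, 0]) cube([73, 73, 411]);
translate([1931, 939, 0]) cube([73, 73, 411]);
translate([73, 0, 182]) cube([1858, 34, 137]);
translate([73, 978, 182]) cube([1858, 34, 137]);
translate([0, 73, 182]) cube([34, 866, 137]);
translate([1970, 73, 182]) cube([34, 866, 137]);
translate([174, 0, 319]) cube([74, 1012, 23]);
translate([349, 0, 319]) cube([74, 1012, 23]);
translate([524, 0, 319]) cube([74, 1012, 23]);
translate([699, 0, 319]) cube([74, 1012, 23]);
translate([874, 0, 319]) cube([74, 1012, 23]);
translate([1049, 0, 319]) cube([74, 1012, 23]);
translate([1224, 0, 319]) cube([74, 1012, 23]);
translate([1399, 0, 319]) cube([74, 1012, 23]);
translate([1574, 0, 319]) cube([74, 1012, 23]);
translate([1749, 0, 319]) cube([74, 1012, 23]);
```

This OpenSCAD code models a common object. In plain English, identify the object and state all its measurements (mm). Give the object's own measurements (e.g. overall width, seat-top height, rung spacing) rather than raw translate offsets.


A bed frame 2004 mm long (x) by 1012 mm wide (y). Four 73×73 mm corner posts, 411 mm tall, at the corners of the footprint. Four rails of 34 mm thickness and 137 mm height run between adjacent posts with their undersides at z = 182 mm, their outer faces flush with the outside of the frame (the two x-running rails run between the posts' inner faces; the two y-running rails run between the posts' inner faces). 10 slats, each 74 mm wide (x) and 23 mm thick, lie across the top of the two x-running rails, running the full 1012 mm width of the frame in y; along x they sit between the end posts with a 101 mm gap after the −x posts and between neighbouring slats, leaving 108 mm before the +x posts.


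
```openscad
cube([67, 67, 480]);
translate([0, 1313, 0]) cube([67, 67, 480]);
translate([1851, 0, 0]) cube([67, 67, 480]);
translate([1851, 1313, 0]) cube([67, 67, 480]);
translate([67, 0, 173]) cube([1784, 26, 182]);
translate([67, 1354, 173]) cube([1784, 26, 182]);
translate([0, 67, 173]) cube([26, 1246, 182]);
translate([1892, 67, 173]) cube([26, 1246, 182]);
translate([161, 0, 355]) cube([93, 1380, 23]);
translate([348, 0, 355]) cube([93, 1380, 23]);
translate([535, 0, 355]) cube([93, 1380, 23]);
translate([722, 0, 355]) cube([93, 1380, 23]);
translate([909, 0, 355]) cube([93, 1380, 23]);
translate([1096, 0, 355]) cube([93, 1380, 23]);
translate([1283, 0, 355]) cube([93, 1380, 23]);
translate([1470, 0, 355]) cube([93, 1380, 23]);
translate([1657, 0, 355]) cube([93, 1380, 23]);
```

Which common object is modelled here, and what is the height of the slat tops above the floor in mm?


A bed frame. The slat-top height is 378 mm.

Four posts, four rails, and a row of slats — a bed frame. Slats sit on the rails at z = 173 + 182 = 355; with slat thickness 23, the top is 378 mm.


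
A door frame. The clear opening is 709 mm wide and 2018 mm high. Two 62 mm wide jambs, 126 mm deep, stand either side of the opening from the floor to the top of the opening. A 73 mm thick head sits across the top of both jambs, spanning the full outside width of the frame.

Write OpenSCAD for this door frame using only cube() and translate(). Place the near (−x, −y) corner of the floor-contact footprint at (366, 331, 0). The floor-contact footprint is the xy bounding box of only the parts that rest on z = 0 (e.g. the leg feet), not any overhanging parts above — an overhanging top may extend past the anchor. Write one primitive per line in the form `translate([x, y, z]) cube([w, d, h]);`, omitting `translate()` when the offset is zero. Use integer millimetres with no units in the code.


translate([366, 331, 0]) cube([62, 126, 2018]);
translate([1137, 331, 0]) cube([62, 126, 2018]);
translate([366, 331, 2018]) cube([833, 126, 73]);


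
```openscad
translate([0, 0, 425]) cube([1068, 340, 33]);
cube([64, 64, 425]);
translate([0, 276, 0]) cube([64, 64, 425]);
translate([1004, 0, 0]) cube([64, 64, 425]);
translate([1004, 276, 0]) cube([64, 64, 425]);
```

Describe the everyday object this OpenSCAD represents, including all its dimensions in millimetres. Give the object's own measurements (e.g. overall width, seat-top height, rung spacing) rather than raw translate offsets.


A bench: a 1068×340 mm seat slab, 33 mm thick, top at z = 458 mm, on four 64×64 mm square legs flush with the seat corners and standing on z = 0.


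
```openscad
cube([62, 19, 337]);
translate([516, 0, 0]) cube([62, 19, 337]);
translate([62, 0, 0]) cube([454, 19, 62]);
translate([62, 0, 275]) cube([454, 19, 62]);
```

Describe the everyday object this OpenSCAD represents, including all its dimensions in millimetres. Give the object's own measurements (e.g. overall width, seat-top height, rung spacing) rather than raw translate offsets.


A rectangular picture frame lying in the x–z plane (depth along y). The opening is 454 mm wide (x) by 213 mm tall (z), surrounded by a border 62 mm wide on all four sides. The frame is 19 mm deep and is made of two full-height vertical stiles with two horizontal rails fitted between them.


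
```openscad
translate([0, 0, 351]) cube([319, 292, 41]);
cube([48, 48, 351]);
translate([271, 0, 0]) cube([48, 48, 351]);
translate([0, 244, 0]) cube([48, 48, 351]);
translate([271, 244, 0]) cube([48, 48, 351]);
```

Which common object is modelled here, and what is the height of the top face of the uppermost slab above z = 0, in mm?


A stool. The seat height is 392 mm.

A 319×292×41 slab at z = 351 on four corner posts — a stool. The seat top is 351 + 41 = 392 mm.


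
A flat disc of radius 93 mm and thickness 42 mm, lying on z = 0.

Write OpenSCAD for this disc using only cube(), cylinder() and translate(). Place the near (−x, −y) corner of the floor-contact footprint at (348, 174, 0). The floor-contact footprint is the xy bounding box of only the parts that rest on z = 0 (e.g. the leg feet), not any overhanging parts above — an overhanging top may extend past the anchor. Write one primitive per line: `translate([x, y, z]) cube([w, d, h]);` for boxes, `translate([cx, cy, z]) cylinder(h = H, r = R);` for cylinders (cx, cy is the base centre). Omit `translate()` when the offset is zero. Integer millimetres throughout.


translate([441, 267, 0]) cylinder(h = 42, r = 93);


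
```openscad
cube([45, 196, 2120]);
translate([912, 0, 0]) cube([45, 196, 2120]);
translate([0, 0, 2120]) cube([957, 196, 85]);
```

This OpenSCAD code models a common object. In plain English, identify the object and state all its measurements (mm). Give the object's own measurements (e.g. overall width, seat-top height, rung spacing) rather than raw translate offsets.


A door frame. The clear opening is 867 mm wide and 2120 mm high. Two 45 mm wide jambs, 196 mm deep, stand either side of the opening from the floor to the top of the opening. A 85 mm thick head sits across the top of both jambs, spanning the full outside width of the frame.


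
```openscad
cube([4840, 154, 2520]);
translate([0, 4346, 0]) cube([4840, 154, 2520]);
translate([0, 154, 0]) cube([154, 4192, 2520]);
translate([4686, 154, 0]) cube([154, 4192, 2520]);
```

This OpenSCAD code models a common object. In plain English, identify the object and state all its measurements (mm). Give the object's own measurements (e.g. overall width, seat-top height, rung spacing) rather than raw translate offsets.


The wall frame of a small rectangular building: four walls, each 2520 mm tall and 154 mm thick, enclosing a footprint 4840 mm (x) by 4500 mm (y) outside-to-outside, with no floor or roof. The front and back walls (the −y and +y sides) span the full width; the two side walls fit between them.


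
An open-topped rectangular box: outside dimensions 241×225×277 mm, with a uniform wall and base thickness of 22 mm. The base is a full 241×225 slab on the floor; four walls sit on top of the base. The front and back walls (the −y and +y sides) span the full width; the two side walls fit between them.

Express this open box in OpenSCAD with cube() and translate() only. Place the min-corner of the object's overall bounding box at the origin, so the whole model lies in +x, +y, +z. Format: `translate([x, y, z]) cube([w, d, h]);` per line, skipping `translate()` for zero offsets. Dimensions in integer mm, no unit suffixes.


cube([241, 225, 22]);
translate([0, 0, 22]) cube([241, 22, 255]);
translate([0, 203, 22]) cube([241, 22, 255]);
translate([0, 22, 22]) cube([22, 181, 255]);
translate([219, 22, 22]) cube([22, 181, 255]);


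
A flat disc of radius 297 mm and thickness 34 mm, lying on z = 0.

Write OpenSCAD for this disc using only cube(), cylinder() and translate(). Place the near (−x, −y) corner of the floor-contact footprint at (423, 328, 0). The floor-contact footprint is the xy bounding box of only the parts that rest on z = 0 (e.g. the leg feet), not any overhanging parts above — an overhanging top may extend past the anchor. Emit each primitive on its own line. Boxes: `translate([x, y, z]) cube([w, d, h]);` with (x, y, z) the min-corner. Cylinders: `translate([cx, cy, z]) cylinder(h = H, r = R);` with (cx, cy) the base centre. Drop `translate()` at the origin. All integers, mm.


translate([720, 625, 0]) cylinder(h = 34, r = 297);


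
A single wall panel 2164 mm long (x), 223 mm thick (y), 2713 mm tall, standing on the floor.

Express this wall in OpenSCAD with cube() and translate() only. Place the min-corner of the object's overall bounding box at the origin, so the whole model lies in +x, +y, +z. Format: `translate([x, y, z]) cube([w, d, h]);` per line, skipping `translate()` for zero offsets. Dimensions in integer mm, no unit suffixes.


cube([2164, 223, 2713]);


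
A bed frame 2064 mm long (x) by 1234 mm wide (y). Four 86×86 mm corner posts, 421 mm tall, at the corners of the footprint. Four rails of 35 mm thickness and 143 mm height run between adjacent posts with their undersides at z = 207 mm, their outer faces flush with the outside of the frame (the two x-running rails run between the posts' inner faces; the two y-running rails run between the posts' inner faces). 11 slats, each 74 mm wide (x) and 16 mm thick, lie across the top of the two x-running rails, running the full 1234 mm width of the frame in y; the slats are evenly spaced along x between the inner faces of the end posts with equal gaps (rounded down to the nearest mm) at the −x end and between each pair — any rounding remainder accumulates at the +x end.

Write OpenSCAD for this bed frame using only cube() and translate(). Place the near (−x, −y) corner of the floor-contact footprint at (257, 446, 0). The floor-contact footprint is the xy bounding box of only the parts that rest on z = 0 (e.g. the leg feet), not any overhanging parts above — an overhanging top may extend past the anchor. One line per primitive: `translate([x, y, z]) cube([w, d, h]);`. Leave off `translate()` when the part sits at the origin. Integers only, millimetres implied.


translate([257, 446, 0]) cube([86, 86, 421]);
translate([257, 1594, 0]) cube([86, 86, 421]);
translate([2235, 446, 0]) cube([86, 86, 421]);
translate([2235, 1594, 0]) cube([86, 86, 421]);
translate([343, 446, 207]) cube([1892, 35, 143]);
translate([343, 1645, 207]) cube([1892, 35, 143]);
translate([257, 532, 207]) cube([35, 1062, 143]);
translate([2286, 532, 207]) cube([35, 1062, 143]);
translate([432, 446, 350]) cube([74, 1234, 16]);
translate([595, 446, 350]) cube([74, 1234, 16]);
translate([758, 446, 350]) cube([74, 1234, 16]);
translate([921, 446, 350]) cube([74, 1234, 16]);
translate([1084, 446, 350]) cube([74, 1234, 16]);
translate([1247, 446, 350]) cube([74, 1234, 16]);
translate([1410, 446, 350]) cube([74, 1234, 16]);
translate([1573, 446, 350]) cube([74, 1234, 16]);
translate([1736, 446, 350]) cube([74, 1234, 16]);
translate([1899, 446, 350]) cube([74, 1234, 16]);
translate([2062, 446, 350]) cube([74, 1234, 16]);


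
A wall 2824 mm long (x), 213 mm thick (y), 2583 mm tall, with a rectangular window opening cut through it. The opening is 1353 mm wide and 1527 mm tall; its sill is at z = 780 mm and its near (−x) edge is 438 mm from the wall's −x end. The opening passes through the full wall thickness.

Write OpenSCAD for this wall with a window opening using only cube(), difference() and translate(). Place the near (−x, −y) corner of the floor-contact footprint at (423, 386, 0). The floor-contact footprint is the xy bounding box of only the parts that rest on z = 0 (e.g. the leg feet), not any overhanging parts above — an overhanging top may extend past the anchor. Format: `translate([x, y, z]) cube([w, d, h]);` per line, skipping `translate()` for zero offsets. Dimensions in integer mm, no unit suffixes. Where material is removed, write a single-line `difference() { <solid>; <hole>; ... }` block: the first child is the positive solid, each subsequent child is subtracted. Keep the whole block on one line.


difference() { translate([423, 386, 0]) cube([2824, 213, 2583]); translate([861, 386, 780]) cube([1353, 213, 1527]); }


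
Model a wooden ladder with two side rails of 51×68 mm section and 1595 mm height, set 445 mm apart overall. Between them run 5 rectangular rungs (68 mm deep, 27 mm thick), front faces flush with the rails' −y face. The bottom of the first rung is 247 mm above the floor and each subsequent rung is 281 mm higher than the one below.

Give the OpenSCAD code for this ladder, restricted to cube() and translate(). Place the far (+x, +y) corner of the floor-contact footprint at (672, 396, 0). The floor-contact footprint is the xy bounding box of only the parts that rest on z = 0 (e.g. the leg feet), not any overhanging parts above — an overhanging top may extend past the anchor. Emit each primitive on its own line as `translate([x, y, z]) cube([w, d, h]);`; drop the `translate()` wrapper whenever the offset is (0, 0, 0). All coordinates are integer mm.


// rung span = 445 - 2*51 = 343
// rung[k] z = 247 + k*281
translate([227, 328, 0]) cube([51, 68, 1595]);
translate([621, 328, 0]) cube([51, 68, 1595]);
translate([278, 328, 247]) cube([343, 68, 27]);
translate([278, 328, 528]) cube([343, 68, 27]);
translate([278, 328, 809]) cube([343, 68, 27]);
translate([278, 328, 1090]) cube([343, 68, 27]);
translate([278, 328, 1371]) cube([343, 68, 27]);


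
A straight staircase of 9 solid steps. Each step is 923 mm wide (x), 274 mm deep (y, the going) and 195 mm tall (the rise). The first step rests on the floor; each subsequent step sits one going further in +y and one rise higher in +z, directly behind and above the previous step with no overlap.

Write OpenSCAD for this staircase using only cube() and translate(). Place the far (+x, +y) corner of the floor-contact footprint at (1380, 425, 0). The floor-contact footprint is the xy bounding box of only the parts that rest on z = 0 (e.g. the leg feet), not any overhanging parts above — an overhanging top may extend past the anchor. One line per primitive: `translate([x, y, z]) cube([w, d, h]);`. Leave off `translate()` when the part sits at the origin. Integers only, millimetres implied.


translate([457, 151, 0]) cube([923, 274, 195]);
translate([457, 425, 195]) cube([923, 274, 195]);
translate([457, 699, 390]) cube([923, 274, 195]);
translate([457, 973, 585]) cube([923, 274, 195]);
translate([457, 1247, 780]) cube([923, 274, 195]);
translate([457, 1521, 975]) cube([923, 274, 195]);
translate([457, 1795, 1170]) cube([923, 274, 195]);
translate([457, 2069, 1365]) cube([923, 274, 195]);
translate([457, 2343, 1560]) cube([923, 274, 195]);


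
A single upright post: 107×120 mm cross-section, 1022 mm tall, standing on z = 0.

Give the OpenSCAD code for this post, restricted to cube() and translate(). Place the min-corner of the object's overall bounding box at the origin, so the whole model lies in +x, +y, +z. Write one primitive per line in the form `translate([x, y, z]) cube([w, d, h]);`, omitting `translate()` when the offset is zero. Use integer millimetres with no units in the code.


cube([107, 120, 1022]);


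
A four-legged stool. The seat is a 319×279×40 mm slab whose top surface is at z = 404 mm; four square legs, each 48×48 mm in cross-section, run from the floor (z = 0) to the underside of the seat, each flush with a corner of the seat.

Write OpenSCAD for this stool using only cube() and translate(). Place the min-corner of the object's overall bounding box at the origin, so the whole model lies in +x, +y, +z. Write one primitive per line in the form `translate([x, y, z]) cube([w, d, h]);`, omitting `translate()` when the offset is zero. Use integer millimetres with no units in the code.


translate([0, 0, 364]) cube([319, 279, 40]);
cube([48, 48, 364]);
translate([271, 0, 0]) cube([48, 48, 364]);
translate([0, 231, 0]) cube([48, 48, 364]);
translate([271, 231, 0]) cube([48, 48, 364]);


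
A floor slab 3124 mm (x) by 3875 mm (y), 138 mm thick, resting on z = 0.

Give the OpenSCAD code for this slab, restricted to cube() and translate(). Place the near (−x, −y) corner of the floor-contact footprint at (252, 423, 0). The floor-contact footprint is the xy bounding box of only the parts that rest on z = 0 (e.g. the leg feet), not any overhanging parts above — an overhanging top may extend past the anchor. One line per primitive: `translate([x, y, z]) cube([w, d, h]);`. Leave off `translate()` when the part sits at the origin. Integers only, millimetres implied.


translate([252, 423, 0]) cube([3124, 3875, 138]);


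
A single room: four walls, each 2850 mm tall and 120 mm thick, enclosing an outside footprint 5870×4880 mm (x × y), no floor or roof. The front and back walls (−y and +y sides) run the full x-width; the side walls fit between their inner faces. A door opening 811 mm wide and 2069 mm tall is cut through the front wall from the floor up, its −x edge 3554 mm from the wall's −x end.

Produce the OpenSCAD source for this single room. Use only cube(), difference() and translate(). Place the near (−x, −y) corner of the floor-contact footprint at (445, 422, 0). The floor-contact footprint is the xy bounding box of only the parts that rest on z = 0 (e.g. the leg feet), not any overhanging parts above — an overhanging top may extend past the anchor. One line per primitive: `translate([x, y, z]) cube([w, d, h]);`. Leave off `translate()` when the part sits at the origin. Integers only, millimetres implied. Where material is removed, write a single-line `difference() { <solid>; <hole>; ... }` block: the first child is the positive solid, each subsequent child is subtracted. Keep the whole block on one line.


difference() { translate([445, 422, 0]) cube([5870, 120, 2850]); translate([3999, 422, 0]) cube([811, 120, 2069]); }
translate([445, 5182, 0]) cube([5870, 120, 2850]);
translate([445, 542, 0]) cube([120, 4640, 2850]);
translate([6195, 542, 0]) cube([120, 4640, 2850]);


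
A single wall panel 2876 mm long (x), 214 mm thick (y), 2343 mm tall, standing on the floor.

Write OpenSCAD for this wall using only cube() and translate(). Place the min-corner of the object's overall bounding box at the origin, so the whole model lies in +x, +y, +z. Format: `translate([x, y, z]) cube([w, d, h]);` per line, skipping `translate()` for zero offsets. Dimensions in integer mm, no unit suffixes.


cube([2876, 214, 2343]);


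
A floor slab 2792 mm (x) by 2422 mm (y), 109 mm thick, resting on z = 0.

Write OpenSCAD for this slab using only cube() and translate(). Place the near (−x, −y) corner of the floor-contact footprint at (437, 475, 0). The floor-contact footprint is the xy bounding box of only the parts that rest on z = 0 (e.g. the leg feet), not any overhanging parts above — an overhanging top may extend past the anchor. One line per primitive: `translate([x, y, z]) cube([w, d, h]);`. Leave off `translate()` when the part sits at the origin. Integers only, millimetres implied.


translate([437, 475, 0]) cube([2792, 2422, 109]);


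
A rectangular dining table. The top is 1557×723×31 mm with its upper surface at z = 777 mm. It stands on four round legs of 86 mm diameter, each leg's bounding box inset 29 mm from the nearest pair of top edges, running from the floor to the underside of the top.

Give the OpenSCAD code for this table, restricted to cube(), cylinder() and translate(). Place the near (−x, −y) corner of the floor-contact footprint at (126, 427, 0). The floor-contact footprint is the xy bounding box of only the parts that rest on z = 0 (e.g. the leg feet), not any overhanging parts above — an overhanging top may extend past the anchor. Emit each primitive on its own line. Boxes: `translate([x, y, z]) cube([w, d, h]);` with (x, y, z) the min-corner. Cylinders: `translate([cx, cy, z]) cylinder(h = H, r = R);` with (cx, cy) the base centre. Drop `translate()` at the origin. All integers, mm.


translate([97, 398, 746]) cube([1557, 723, 31]);
translate([169, 470, 0]) cylinder(h = 746, r = 43);
translate([1582, 470, 0]) cylinder(h = 746, r = 43);
translate([169, 1049, 0]) cylinder(h = 746, r = 43);
translate([1582, 1049, 0]) cylinder(h = 746, r = 43);


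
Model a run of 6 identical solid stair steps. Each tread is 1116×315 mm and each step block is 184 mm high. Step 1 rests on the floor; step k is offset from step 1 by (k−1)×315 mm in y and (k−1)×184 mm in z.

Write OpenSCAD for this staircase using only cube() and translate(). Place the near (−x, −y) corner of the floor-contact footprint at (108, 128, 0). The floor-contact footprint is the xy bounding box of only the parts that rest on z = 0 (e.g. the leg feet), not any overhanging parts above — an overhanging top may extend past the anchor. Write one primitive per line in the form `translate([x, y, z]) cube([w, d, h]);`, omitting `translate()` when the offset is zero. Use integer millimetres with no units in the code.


translate([108, 128, 0]) cube([1116, 315, 184]);
translate([108, 443, 184]) cube([1116, 315, 184]);
translate([108, 758, 368]) cube([1116, 315, 184]);
translate([108, 1073, 552]) cube([1116, 315, 184]);
translate([108, 1388, 736]) cube([1116, 315, 184]);
translate([108, 1703, 920]) cube([1116, 315, 184]);


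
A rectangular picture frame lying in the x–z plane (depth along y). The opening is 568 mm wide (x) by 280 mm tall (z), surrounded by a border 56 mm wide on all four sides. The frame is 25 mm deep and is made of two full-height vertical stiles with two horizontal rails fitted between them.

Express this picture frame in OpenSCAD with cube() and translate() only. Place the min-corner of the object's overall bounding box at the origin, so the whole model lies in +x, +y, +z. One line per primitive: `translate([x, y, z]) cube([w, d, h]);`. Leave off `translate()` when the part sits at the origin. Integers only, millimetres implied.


cube([56, 25, 392]);
translate([624, 0, 0]) cube([56, 25, 392]);
translate([56, 0, 0]) cube([568, 25, 56]);
translate([56, 0, 336]) cube([568, 25, 56]);


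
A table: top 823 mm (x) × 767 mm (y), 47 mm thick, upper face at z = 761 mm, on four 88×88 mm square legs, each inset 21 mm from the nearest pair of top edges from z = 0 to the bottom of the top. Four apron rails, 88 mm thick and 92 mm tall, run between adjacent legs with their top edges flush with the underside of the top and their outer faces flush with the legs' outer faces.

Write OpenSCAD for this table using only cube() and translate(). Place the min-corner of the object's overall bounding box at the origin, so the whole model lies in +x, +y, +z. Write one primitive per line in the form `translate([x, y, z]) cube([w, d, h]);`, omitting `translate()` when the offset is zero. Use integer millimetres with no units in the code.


translate([0, 0, 714]) cube([823, 767, 47]);
translate([21, 21, 0]) cube([88, 88, 714]);
translate([714, 21, 0]) cube([88, 88, 714]);
translate([21, 658, 0]) cube([88, 88, 714]);
translate([714, 658, 0]) cube([88, 88, 714]);
translate([109, 21, 622]) cube([605, 88, 92]);
translate([109, 658, 622]) cube([605, 88, 92]);
translate([21, 109, 622]) cube([88, 549, 92]);
translate([714, 109, 622]) cube([88, 549, 92]);


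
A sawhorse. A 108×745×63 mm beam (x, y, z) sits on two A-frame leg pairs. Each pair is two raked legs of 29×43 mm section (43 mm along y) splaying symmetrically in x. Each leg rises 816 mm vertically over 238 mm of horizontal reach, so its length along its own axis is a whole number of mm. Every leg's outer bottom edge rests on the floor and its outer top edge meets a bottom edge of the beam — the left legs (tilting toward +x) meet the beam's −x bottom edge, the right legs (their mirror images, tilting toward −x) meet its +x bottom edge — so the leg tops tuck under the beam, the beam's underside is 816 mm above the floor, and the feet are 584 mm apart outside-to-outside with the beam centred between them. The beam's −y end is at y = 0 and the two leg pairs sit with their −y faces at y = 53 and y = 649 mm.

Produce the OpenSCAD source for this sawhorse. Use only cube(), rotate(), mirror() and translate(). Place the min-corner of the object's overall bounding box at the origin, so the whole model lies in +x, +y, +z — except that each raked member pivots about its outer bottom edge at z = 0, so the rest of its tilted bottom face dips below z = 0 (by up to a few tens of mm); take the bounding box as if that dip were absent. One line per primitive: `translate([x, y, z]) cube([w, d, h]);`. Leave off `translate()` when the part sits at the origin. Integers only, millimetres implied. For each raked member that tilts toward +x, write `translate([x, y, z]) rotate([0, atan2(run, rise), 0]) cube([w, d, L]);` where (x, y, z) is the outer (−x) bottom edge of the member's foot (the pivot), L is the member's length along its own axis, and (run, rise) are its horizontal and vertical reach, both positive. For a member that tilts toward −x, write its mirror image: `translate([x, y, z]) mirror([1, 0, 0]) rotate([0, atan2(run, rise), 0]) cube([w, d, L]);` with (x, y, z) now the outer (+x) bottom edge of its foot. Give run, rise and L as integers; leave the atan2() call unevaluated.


translate([238, 0, 816]) cube([108, 745, 63]);
translate([0, 53, 0]) rotate([0, atan2(238, 816), 0]) cube([29, 43, 850]);
translate([584, 53, 0]) mirror([1, 0, 0]) rotate([0, atan2(238, 816), 0]) cube([29, 43, 850]);
translate([0, 649, 0]) rotate([0, atan2(238, 816), 0]) cube([29, 43, 850]);
translate([584, 649, 0]) mirror([1, 0, 0]) rotate([0, atan2(238, 816), 0]) cube([29, 43, 850]);


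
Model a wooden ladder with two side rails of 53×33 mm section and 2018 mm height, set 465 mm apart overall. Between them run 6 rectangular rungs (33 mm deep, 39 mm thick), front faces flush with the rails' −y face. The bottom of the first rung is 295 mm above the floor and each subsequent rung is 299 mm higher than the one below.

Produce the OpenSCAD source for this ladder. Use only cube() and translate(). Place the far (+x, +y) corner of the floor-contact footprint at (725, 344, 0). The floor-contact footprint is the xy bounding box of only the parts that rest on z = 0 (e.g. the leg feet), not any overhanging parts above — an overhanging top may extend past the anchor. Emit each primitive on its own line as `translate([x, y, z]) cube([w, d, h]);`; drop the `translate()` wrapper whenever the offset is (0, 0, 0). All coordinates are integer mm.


translate([260, 311, 0]) cube([53, 33, 2018]);
translate([672, 311, 0]) cube([53, 33, 2018]);
translate([313, 311, 295]) cube([359, 33, 39]);
translate([313, 311, 594]) cube([359, 33, 39]);
translate([313, 311, 893]) cube([359, 33, 39]);
translate([313, 311, 1192]) cube([359, 33, 39]);
translate([313, 311, 1491]) cube([359, 33, 39]);
translate([313, 311, 1790]) cube([359, 33, 39]);


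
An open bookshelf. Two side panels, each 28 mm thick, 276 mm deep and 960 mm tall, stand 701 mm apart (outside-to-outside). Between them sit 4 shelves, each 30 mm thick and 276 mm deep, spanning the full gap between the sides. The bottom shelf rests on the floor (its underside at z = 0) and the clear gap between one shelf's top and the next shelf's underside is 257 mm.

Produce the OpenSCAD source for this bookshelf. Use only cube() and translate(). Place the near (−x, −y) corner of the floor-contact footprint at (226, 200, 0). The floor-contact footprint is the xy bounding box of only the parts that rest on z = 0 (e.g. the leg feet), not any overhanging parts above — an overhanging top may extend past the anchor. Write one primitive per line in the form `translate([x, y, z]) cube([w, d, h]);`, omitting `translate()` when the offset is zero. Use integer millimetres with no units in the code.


translate([226, 200, 0]) cube([28, 276, 960]);
translate([899, 200, 0]) cube([28, 276, 960]);
translate([254, 200, 0]) cube([645, 276, 30]);
translate([254, 200, 287]) cube([645, 276, 30]);
translate([254, 200, 574]) cube([645, 276, 30]);
translate([254, 200, 861]) cube([645, 276, 30]);
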